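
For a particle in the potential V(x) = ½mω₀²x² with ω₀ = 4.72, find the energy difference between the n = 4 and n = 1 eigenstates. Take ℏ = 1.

E_n = ℏω₀(n + ½), so ΔE = (4 − 1) ℏω₀ = 3 × 4.72 = 14.16.

ΔE = 14.2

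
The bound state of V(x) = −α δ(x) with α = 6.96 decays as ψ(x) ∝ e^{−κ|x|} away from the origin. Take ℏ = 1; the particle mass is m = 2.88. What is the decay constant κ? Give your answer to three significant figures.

κ = 20.0

Integrate −(ℏ²/2m)ψ'' − αδ(x)ψ = Eψ from −ε to +ε: the ψ'' term gives ψ'(0⁺) − ψ'(0⁻) and the δ term gives −(2mα/ℏ²)ψ(0).
With ψ ∝ e^{−κ|x|} this yields −2κ = −2mα/ℏ², so κ = mα/ℏ² = 20.04.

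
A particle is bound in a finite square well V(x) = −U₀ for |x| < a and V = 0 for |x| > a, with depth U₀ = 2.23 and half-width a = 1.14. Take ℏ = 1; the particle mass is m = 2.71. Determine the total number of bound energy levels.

Define the well-strength parameter z₀ = (a/ℏ)√(2mU₀) = 1.14 × √(2·2.71·2.23) = 3.963.
The even/odd transcendental equations gain one root per π/2 in z₀, giving N = 1 + ⌊2z₀/π⌋ = 1 + ⌊2.523⌋ = 3.

N = 3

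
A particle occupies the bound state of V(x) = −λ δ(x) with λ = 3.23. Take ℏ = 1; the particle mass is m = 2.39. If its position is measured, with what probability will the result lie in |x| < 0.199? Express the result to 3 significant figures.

P = 0.954

The normalised bound state is ψ = √κ e^{−κ|x|} with κ = mλ/ℏ² = 7.720.
P(|x| < d) = ∫_{−d}^{d} κ e^{−2κ|x|} dx = 1 − e^{−2κd} = 1 − e^{−3.072} = 0.9537.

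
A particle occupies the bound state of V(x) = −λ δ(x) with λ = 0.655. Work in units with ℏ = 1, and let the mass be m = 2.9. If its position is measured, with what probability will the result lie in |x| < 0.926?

The normalised bound state is ψ = √κ e^{−κ|x|} with κ = mλ/ℏ² = 1.900.
P(|x| < d) = ∫_{−d}^{d} κ e^{−2κ|x|} dx = 1 − e^{−2κd} = 1 − e^{−3.518} = 0.9703.

P = 0.970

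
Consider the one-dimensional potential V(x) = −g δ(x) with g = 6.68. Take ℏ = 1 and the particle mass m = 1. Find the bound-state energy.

E = -22.3

For x ≠ 0 the bound state is ψ ∝ e^{−κ|x|}; integrating the TISE across the delta gives the cusp condition 2κ = 2mg/ℏ², so κ = 6.680.
Then E = −ℏ²κ²/(2m) = −mg²/(2ℏ²) = -22.31.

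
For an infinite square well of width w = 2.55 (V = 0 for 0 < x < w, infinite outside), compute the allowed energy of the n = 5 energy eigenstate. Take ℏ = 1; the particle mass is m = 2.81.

E = 6.75

Requiring ψ(0) = ψ(w) = 0 quantises k = nπ/w, hence E_n = ℏ²k²/2m = n²π²ℏ²/(2mw²).
E_5 = 5² × π² / (2 × 2.81 × 2.55²) = 6.752.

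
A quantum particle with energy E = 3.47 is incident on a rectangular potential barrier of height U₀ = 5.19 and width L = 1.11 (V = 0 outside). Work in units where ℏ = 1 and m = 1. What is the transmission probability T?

E < U₀: inside the barrier ψ ∝ e^{±κx} with κ = √(2m(U₀ − E))/ℏ = 1.855.
κL = 2.059, sinh(κL) = 3.854.
Matching ψ, ψ′ at both faces gives T = [1 + U₀² sinh²(κL) / (4E(U₀ − E))]⁻¹ = 1/17.76 = 0.0563.

T = 0.0563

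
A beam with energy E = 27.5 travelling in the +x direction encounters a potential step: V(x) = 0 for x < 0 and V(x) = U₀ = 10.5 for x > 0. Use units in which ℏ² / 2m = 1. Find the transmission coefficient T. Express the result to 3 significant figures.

On each side the TISE gives plane waves with k = √(2m(E − V))/ℏ: k₁ = √(2·½·27.5) = 5.244, k₂ = √(2·½·17) = 4.123.
Continuity of ψ and ψ′ at the step yields the reflection amplitude r = (k₁ − k₂)/(k₁ + k₂) = 0.1197; thus R = |r|² = 0.01432, T = 0.9857.

T = 0.986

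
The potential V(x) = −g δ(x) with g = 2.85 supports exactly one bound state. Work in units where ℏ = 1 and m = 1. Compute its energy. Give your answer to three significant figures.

E = -4.06

The bound state is ψ(x) = √κ e^{−κ|x|}. The derivative jump ψ'(0⁺) − ψ'(0⁻) = −(2mg/ℏ²)ψ(0) fixes κ = mg/ℏ² = 2.850.
Then E = −ℏ²κ²/(2m) = −mg²/(2ℏ²) = -4.061.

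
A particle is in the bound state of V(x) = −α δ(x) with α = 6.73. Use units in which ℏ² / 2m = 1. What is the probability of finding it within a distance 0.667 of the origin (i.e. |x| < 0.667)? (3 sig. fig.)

P = 0.989

The normalised bound state is ψ = √κ e^{−κ|x|} with κ = mα/ℏ² = 3.365.
P(|x| < d) = ∫_{−d}^{d} κ e^{−2κ|x|} dx = 1 − e^{−2κd} = 1 − e^{−4.489} = 0.9888.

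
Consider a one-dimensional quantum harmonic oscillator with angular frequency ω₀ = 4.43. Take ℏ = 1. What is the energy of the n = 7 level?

The oscillator eigenvalues are E_n = ℏω₀(n + ½), so E_7 = 4.43 × 7.5 = 33.23.

E = 33.2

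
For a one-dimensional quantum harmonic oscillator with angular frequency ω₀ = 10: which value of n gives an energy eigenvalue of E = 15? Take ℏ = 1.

n = 1

E_n = ℏω₀(n + ½) ⇒ n = E/(ℏω₀) − ½ = 15/10 − 0.5 = 1.000 → n = 1.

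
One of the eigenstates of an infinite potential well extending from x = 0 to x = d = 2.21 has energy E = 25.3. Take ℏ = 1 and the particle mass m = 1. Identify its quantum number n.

From E_n = n²π²ℏ²/(2md²) invert to n = √(2md²E)/(πℏ).
n = (2.21/π) × √(2 × 1 × 25.3) = 5.004 → n = 5.

n = 5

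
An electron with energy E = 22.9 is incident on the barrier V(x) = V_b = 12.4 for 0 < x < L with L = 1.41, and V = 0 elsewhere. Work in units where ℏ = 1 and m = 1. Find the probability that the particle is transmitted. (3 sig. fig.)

T = 0.995

Above the barrier the interior wavenumber is k₂ = √(2m(E − V_b))/ℏ = 4.583, giving phase k₂L = 6.461.
Matching at both interfaces gives T⁻¹ = 1 + V_b² sin²(k₂L) / [4E(E − V_b)] = 1.005, hence T = 0.995.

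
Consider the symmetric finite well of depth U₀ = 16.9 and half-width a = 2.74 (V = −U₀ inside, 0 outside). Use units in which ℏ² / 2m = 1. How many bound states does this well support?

N = 8

The dimensionless depth is z₀ = a√(2mU₀)/ℏ = 2.74 × √(16.90) = 11.26.
A new bound state (alternating even/odd) appears each time z₀ passes a multiple of π/2, so N = ⌊2z₀/π⌋ + 1 = ⌊7.171⌋ + 1 = 8.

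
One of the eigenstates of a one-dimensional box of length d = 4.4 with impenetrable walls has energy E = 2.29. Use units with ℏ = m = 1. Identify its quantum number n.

n = 3

For an infinite well E_n = n²π²ℏ²/(2md²), so n = (d/πℏ)√(2mE).
n = (4.4/π) × √(2 × 1 × 2.29) = 2.997 → n = 3.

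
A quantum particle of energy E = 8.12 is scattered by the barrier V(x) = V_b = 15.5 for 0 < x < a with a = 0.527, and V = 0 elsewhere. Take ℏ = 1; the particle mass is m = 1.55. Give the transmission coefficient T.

T = 0.0255

Since E < V_b the interior solution is evanescent with decay constant κ = √(2m(V_b − E))/ℏ = 4.783.
κa = 2.521, sinh(κa) = 6.178.
Matching ψ, ψ′ at both faces gives T = [1 + V_b² sinh²(κa) / (4E(V_b − E))]⁻¹ = 1/39.26 = 0.0255.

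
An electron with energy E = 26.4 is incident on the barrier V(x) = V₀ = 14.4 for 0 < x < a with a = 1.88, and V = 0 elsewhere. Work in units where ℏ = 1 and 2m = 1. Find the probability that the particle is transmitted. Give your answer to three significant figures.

T = 0.992

E > V₀: inside the barrier k₂ = √(2m(E − V₀))/ℏ = 3.464, k₂a = 6.513.
Matching at both interfaces gives T⁻¹ = 1 + V₀² sin²(k₂a) / [4E(E − V₀)] = 1.008, hence T = 0.992.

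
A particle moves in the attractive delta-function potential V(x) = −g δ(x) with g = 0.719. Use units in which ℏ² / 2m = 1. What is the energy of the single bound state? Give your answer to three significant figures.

For x ≠ 0 the bound state is ψ ∝ e^{−κ|x|}; integrating the TISE across the delta gives the cusp condition 2κ = 2mg/ℏ², so κ = 0.3595.
Then E = −ℏ²κ²/(2m) = −mg²/(2ℏ²) = -0.1292.

E = -0.129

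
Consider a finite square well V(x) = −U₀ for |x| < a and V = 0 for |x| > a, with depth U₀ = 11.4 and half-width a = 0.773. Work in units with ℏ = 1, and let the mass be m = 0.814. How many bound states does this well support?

N = 3

The dimensionless depth is z₀ = a√(2mU₀)/ℏ = 0.773 × √(18.56) = 3.330.
A new bound state (alternating even/odd) appears each time z₀ passes a multiple of π/2, so N = ⌊2z₀/π⌋ + 1 = ⌊2.120⌋ + 1 = 3.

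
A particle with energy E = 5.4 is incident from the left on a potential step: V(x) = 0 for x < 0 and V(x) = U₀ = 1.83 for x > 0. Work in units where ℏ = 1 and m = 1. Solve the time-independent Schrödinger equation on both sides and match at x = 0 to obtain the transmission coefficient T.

T = 0.989

The wavenumbers are k₁ = √(2mE)/ℏ = 3.286 on the left and k₂ = √(2m(E − U₀))/ℏ = 2.672 on the right.
Matching ψ and ψ′ at x = 0 gives r = (k₁ − k₂)/(k₁ + k₂), so R = r² = 0.01063 and T = 1 − R = 0.9894.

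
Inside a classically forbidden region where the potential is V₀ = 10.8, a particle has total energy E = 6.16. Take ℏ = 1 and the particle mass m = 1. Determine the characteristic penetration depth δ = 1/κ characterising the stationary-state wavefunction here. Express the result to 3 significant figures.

δ = 0.328

Since E < V₀ the TISE in this region is ψ'' = κ²ψ with κ = √(2m(V₀ − E))/ℏ.
κ = √(2 × 1 × 4.64) = 3.046. The penetration depth is δ = 1/κ = 0.328.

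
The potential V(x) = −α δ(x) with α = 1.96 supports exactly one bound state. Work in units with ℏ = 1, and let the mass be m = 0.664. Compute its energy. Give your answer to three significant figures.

For x ≠ 0 the bound state is ψ ∝ e^{−κ|x|}; integrating the TISE across the delta gives the cusp condition 2κ = 2mα/ℏ², so κ = 1.301.
Then E = −ℏ²κ²/(2m) = −mα²/(2ℏ²) = -1.275.

E = -1.28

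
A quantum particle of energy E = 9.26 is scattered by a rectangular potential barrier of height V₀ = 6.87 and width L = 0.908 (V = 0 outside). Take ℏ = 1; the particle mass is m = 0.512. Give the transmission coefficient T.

T = 0.657

E > V₀: inside the barrier k₂ = √(2m(E − V₀))/ℏ = 1.564, k₂L = 1.420.
Matching at both interfaces gives T⁻¹ = 1 + V₀² sin²(k₂L) / [4E(E − V₀)] = 1.521, hence T = 0.657.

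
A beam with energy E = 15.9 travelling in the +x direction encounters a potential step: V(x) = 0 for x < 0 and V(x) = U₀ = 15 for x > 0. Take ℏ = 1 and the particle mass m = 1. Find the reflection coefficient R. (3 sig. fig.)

R = 0.379

On each side the TISE gives plane waves with k = √(2m(E − V))/ℏ: k₁ = √(2·1·15.9) = 5.639, k₂ = √(2·1·0.9) = 1.342.
Continuity of ψ and ψ′ at the step yields the reflection amplitude r = (k₁ − k₂)/(k₁ + k₂) = 0.6156; thus R = |r|² = 0.3790, T = 0.6210.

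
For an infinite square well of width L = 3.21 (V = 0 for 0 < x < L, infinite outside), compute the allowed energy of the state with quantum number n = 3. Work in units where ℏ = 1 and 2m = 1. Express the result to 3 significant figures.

The infinite-well eigenfunctions ψ_n = √(2/L) sin(nπx/L) vanish at both walls, giving E_n = n²π²ℏ²/(2mL²).
E_3 = 3² × π² / (2 × 0.5 × 3.21²) = 8.620.

E = 8.62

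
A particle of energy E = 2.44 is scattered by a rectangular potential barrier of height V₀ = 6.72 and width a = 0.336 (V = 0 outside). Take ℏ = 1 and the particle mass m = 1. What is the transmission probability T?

T = 0.412

Since E < V₀ the interior solution is evanescent with decay constant κ = √(2m(V₀ − E))/ℏ = 2.926.
κa = 0.9831, sinh(κa) = 1.149.
Matching ψ, ψ′ at both faces gives T = [1 + V₀² sinh²(κa) / (4E(V₀ − E))]⁻¹ = 1/2.428 = 0.412.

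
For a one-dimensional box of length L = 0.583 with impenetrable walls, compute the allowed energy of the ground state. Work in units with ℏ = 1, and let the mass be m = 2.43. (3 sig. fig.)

E = 5.97

The infinite-well eigenfunctions ψ_n = √(2/L) sin(nπx/L) vanish at both walls, giving E_n = n²π²ℏ²/(2mL²).
E_1 = 1² × π² / (2 × 2.43 × 0.583²) = 5.975.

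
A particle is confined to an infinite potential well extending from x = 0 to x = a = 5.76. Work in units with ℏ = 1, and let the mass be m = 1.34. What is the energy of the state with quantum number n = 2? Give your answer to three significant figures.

E = 0.444

The infinite-well eigenfunctions ψ_n = √(2/a) sin(nπx/a) vanish at both walls, giving E_n = n²π²ℏ²/(2ma²).
E_2 = 2² × π² / (2 × 1.34 × 5.76²) = 0.4440.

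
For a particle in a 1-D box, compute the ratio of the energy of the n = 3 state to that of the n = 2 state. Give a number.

E_n = n²π²ℏ²/(2mL²) so the ratio is n₂²/n₁² = 9/4 = 2.25.

2.25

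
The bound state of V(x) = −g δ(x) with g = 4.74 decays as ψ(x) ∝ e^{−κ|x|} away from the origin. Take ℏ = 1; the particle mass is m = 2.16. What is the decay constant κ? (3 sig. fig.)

Integrating the TISE across x = 0 gives the cusp condition ψ'(0⁺) − ψ'(0⁻) = −(2mg/ℏ²)ψ(0).
With ψ ∝ e^{−κ|x|} this yields −2κ = −2mg/ℏ², so κ = mg/ℏ² = 10.24.

κ = 10.2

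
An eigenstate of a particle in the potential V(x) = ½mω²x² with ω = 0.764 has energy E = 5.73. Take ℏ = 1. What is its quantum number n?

E_n = ℏω(n + ½) ⇒ n = E/(ℏω) − ½ = 5.73/0.764 − 0.5 = 7.000 → n = 7.

n = 7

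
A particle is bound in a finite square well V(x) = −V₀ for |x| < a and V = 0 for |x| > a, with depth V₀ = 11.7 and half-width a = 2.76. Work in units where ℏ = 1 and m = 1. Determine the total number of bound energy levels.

N = 9

Define the well-strength parameter z₀ = (a/ℏ)√(2mV₀) = 2.76 × √(2·1·11.7) = 13.35.
The even/odd transcendental equations gain one root per π/2 in z₀, giving N = 1 + ⌊2z₀/π⌋ = 1 + ⌊8.500⌋ = 9.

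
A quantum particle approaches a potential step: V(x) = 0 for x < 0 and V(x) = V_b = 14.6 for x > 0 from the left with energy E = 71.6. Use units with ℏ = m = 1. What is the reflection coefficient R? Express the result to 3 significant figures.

R = 0.00324

The wavenumbers are k₁ = √(2mE)/ℏ = 11.97 on the left and k₂ = √(2m(E − V_b))/ℏ = 10.68 on the right.
Matching ψ and ψ′ at x = 0 gives r = (k₁ − k₂)/(k₁ + k₂), so R = r² = 0.003243 and T = 1 − R = 0.9968.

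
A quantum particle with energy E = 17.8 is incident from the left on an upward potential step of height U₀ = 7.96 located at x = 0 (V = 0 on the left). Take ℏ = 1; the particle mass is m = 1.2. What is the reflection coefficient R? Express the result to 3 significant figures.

On each side the TISE gives plane waves with k = √(2m(E − V))/ℏ: k₁ = √(2·1.2·17.8) = 6.536, k₂ = √(2·1.2·9.84) = 4.860.
Matching ψ and ψ′ at x = 0 gives r = (k₁ − k₂)/(k₁ + k₂), so R = r² = 0.02164 and T = 1 − R = 0.9784.

R = 0.0216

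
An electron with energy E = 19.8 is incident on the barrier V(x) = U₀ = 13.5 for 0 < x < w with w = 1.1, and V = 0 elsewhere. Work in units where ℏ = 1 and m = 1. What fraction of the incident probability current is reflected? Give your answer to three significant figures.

E > U₀: inside the barrier k₂ = √(2m(E − U₀))/ℏ = 3.550, k₂w = 3.905.
Matching at both interfaces gives T⁻¹ = 1 + U₀² sin²(k₂w) / [4E(E − U₀)] = 1.174, hence T = 0.851.
R = 1 − T = 0.149.

R = 0.149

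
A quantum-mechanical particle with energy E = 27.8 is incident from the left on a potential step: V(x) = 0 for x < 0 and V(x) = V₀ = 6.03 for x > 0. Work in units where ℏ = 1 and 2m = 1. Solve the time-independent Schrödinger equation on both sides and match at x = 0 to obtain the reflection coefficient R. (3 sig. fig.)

The wavenumbers are k₁ = √(2mE)/ℏ = 5.273 on the left and k₂ = √(2m(E − V₀))/ℏ = 4.666 on the right.
Matching ψ and ψ′ at x = 0 gives r = (k₁ − k₂)/(k₁ + k₂), so R = r² = 0.003727 and T = 1 − R = 0.9963.

R = 0.00373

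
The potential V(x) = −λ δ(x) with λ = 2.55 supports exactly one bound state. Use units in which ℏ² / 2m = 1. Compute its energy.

E = -1.63

The bound state is ψ(x) = √κ e^{−κ|x|}. The derivative jump ψ'(0⁺) − ψ'(0⁻) = −(2mλ/ℏ²)ψ(0) fixes κ = mλ/ℏ² = 1.275.
Then E = −ℏ²κ²/(2m) = −mλ²/(2ℏ²) = -1.626.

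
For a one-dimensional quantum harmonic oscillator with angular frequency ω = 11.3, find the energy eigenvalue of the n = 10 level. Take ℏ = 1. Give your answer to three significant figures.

Using E_n = (n + ½)ℏω: E_10 = 10.5 × 11.3 = 118.7.

E = 119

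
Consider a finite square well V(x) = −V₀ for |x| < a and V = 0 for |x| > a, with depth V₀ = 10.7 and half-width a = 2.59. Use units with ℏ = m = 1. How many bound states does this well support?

N = 8

Define the well-strength parameter z₀ = (a/ℏ)√(2mV₀) = 2.59 × √(2·1·10.7) = 11.98.
A new bound state (alternating even/odd) appears each time z₀ passes a multiple of π/2, so N = ⌊2z₀/π⌋ + 1 = ⌊7.628⌋ + 1 = 8.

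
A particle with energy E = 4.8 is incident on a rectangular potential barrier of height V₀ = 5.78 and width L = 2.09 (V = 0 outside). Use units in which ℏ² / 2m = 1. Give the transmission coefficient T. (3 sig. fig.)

T = 0.0358

E < V₀: inside the barrier ψ ∝ e^{±κx} with κ = √(2m(V₀ − E))/ℏ = 0.9899.
κL = 2.069, sinh(κL) = 3.895.
The exact tunnelling result is T⁻¹ = 1 + V₀² sinh²(κL) / [4E(V₀ − E)] = 27.94, so T = 0.0358.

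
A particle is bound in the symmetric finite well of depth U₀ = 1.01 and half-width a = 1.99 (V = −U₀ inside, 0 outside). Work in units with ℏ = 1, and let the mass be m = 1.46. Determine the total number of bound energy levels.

N = 3

Define the well-strength parameter z₀ = (a/ℏ)√(2mU₀) = 1.99 × √(2·1.46·1.01) = 3.417.
The even/odd transcendental equations gain one root per π/2 in z₀, giving N = 1 + ⌊2z₀/π⌋ = 1 + ⌊2.176⌋ = 3.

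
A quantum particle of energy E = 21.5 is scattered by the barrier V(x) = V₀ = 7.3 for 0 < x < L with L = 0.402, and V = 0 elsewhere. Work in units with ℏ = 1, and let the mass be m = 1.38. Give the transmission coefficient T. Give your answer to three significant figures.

Above the barrier the interior wavenumber is k₂ = √(2m(E − V₀))/ℏ = 6.260, giving phase k₂L = 2.517.
Matching at both interfaces gives T⁻¹ = 1 + V₀² sin²(k₂L) / [4E(E − V₀)] = 1.015, hence T = 0.985.

T = 0.985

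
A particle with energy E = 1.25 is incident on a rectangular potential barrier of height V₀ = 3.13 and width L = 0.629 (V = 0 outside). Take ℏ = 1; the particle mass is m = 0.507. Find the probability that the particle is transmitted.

E < V₀: inside the barrier ψ ∝ e^{±κx} with κ = √(2m(V₀ − E))/ℏ = 1.381.
κL = 0.8685, sinh(κL) = 0.9818.
Matching ψ, ψ′ at both faces gives T = [1 + V₀² sinh²(κL) / (4E(V₀ − E))]⁻¹ = 1/2.005 = 0.499.

T = 0.499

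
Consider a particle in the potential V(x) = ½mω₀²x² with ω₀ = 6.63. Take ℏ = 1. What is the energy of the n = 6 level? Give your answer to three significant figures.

The oscillator eigenvalues are E_n = ℏω₀(n + ½), so E_6 = 6.63 × 6.5 = 43.10.

E = 43.1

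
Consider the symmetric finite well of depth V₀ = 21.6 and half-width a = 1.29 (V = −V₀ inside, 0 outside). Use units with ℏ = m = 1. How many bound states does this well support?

N = 6

The dimensionless depth is z₀ = a√(2mV₀)/ℏ = 1.29 × √(43.20) = 8.479.
A new bound state (alternating even/odd) appears each time z₀ passes a multiple of π/2, so N = ⌊2z₀/π⌋ + 1 = ⌊5.398⌋ + 1 = 6.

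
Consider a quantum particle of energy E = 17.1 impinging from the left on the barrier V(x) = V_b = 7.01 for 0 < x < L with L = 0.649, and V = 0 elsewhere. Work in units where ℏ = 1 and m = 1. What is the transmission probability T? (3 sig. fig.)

T = 0.996

E > V_b: inside the barrier k₂ = √(2m(E − V_b))/ℏ = 4.492, k₂L = 2.915.
T = [1 + V_b² sin²(k₂L) / (4E(E − V_b))]⁻¹ = 1/1.004 = 0.996.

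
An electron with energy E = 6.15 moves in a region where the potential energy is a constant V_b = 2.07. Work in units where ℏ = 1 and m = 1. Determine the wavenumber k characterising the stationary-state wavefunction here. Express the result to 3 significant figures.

k = 2.86

With E > V_b the solution is oscillatory, ψ ∝ e^{±ikx} with k = √(2m(E − V_b))/ℏ.
k = √(2 × 1 × 4.08) = 2.857.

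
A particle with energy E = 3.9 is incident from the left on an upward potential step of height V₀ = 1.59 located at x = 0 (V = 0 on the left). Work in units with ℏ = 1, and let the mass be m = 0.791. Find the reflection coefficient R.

R = 0.0169

On each side the TISE gives plane waves with k = √(2m(E − V))/ℏ: k₁ = √(2·0.791·3.9) = 2.484, k₂ = √(2·0.791·2.31) = 1.912.
Matching ψ and ψ′ at x = 0 gives r = (k₁ − k₂)/(k₁ + k₂), so R = r² = 0.01695 and T = 1 − R = 0.9831.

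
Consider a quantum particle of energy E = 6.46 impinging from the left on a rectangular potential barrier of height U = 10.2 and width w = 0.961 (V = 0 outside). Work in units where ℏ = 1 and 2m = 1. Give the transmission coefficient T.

T = 0.0867

E < U: inside the barrier ψ ∝ e^{±κx} with κ = √(2m(U − E))/ℏ = 1.934.
κw = 1.858, sinh(κw) = 3.129.
The exact tunnelling result is T⁻¹ = 1 + U² sinh²(κw) / [4E(U − E)] = 11.54, so T = 0.0867.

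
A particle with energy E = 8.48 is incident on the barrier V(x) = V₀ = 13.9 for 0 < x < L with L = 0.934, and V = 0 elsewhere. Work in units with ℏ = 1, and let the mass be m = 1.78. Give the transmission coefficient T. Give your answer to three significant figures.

T = 0.00104

E < V₀: inside the barrier ψ ∝ e^{±κx} with κ = √(2m(V₀ − E))/ℏ = 4.393.
κL = 4.103, sinh(κL) = 30.24.
The exact tunnelling result is T⁻¹ = 1 + V₀² sinh²(κL) / [4E(V₀ − E)] = 962.3, so T = 0.00104.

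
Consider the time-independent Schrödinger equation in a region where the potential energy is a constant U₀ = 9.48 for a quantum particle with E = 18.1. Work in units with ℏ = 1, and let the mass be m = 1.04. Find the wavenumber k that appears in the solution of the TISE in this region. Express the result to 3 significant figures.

With E > U₀ the solution is oscillatory, ψ ∝ e^{±ikx} with k = √(2m(E − U₀))/ℏ.
k = √(2 × 1.04 × 8.62) = 4.234.

k = 4.23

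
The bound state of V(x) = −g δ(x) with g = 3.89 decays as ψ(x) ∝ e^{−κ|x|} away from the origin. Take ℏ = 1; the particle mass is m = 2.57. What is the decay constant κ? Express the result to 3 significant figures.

Integrating the TISE across x = 0 gives the cusp condition ψ'(0⁺) − ψ'(0⁻) = −(2mg/ℏ²)ψ(0).
With ψ ∝ e^{−κ|x|} this yields −2κ = −2mg/ℏ², so κ = mg/ℏ² = 9.997.

κ = 10.00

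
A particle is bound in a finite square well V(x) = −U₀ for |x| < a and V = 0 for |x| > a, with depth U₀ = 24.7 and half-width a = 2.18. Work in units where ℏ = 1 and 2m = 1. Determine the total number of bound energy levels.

The dimensionless depth is z₀ = a√(2mU₀)/ℏ = 2.18 × √(24.70) = 10.83.
A new bound state (alternating even/odd) appears each time z₀ passes a multiple of π/2, so N = ⌊2z₀/π⌋ + 1 = ⌊6.897⌋ + 1 = 7.

N = 7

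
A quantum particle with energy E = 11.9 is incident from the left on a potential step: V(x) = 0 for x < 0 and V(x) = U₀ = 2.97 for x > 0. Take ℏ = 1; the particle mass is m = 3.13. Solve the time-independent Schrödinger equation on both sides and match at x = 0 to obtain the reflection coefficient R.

On each side the TISE gives plane waves with k = √(2m(E − V))/ℏ: k₁ = √(2·3.13·11.9) = 8.631, k₂ = √(2·3.13·8.93) = 7.477.
Matching ψ and ψ′ at x = 0 gives r = (k₁ − k₂)/(k₁ + k₂), so R = r² = 0.005135 and T = 1 − R = 0.9949.

R = 0.00513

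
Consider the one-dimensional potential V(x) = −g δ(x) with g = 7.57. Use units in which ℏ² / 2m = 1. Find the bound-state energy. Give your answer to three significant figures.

For x ≠ 0 the bound state is ψ ∝ e^{−κ|x|}; integrating the TISE across the delta gives the cusp condition 2κ = 2mg/ℏ², so κ = 3.785.
Then E = −ℏ²κ²/(2m) = −mg²/(2ℏ²) = -14.33.

E = -14.3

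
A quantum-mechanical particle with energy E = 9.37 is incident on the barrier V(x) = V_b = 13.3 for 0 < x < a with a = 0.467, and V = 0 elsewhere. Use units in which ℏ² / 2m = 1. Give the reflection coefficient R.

E < V_b: inside the barrier ψ ∝ e^{±κx} with κ = √(2m(V_b − E))/ℏ = 1.982.
κa = 0.9258, sinh(κa) = 1.064.
Matching ψ, ψ′ at both faces gives T = [1 + V_b² sinh²(κa) / (4E(V_b − E))]⁻¹ = 1/2.359 = 0.424.
R = 1 − T = 0.576.

R = 0.576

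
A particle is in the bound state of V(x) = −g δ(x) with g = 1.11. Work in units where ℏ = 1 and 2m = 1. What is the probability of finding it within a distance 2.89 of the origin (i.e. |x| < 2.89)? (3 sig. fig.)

P = 0.960

The normalised bound state is ψ = √κ e^{−κ|x|} with κ = mg/ℏ² = 0.5550.
P(|x| < d) = ∫_{−d}^{d} κ e^{−2κ|x|} dx = 1 − e^{−2κd} = 1 − e^{−3.208} = 0.9596.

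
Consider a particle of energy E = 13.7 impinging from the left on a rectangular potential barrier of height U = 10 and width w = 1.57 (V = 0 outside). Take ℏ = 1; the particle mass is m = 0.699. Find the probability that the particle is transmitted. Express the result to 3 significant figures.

T = 0.921

Above the barrier the interior wavenumber is k₂ = √(2m(E − U))/ℏ = 2.274, giving phase k₂w = 3.571.
T = [1 + U² sin²(k₂w) / (4E(E − U))]⁻¹ = 1/1.085 = 0.921.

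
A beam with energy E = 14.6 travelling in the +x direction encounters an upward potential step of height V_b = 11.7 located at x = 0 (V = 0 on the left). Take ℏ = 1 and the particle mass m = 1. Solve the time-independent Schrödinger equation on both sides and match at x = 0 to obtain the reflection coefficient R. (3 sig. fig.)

On each side the TISE gives plane waves with k = √(2m(E − V))/ℏ: k₁ = √(2·1·14.6) = 5.404, k₂ = √(2·1·2.9) = 2.408.
Continuity of ψ and ψ′ at the step yields the reflection amplitude r = (k₁ − k₂)/(k₁ + k₂) = 0.3834; thus R = |r|² = 0.1470, T = 0.8530.

R = 0.147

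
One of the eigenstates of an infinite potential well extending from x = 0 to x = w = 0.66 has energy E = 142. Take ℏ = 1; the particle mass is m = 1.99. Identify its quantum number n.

n = 5

From E_n = n²π²ℏ²/(2mw²) invert to n = √(2mw²E)/(πℏ).
n = (0.66/π) × √(2 × 1.99 × 142) = 4.994 → n = 5.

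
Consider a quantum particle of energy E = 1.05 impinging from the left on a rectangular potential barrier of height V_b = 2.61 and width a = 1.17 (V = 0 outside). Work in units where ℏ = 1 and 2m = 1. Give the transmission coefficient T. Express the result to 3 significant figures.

T = 0.188

E < V_b: inside the barrier ψ ∝ e^{±κx} with κ = √(2m(V_b − E))/ℏ = 1.249.
κa = 1.461, sinh(κa) = 2.040.
The exact tunnelling result is T⁻¹ = 1 + V_b² sinh²(κa) / [4E(V_b − E)] = 5.326, so T = 0.188.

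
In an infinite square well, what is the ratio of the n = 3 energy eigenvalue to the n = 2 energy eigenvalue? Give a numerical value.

Since E_n ∝ n², the ratio is (3/2)² = 2.25.

2.25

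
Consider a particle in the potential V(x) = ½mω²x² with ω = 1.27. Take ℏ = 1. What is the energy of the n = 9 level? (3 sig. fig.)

E = 12.1

The oscillator eigenvalues are E_n = ℏω(n + ½), so E_9 = 1.27 × 9.5 = 12.07.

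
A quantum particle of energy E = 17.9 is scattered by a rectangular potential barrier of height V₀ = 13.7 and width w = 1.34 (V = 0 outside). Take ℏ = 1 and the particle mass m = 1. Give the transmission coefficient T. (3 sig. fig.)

T = 0.778

E > V₀: inside the barrier k₂ = √(2m(E − V₀))/ℏ = 2.898, k₂w = 3.884.
Matching at both interfaces gives T⁻¹ = 1 + V₀² sin²(k₂w) / [4E(E − V₀)] = 1.285, hence T = 0.778.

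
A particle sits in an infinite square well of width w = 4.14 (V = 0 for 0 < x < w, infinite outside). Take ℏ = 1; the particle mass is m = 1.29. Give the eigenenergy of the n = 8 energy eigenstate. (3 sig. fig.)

The infinite-well eigenfunctions ψ_n = √(2/w) sin(nπx/w) vanish at both walls, giving E_n = n²π²ℏ²/(2mw²).
E_8 = 8² × π² / (2 × 1.29 × 4.14²) = 14.28.

E = 14.3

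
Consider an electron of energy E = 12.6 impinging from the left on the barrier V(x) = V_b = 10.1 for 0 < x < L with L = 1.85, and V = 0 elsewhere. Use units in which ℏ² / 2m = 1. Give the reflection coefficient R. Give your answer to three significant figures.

E > V_b: inside the barrier k₂ = √(2m(E − V_b))/ℏ = 1.581, k₂L = 2.925.
T = [1 + V_b² sin²(k₂L) / (4E(E − V_b))]⁻¹ = 1/1.037 = 0.964.
R = 1 − T = 0.0360.

R = 0.0360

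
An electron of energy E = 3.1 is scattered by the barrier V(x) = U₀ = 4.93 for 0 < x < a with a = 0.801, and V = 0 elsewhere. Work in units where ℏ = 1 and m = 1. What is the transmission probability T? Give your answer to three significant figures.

E < U₀: inside the barrier ψ ∝ e^{±κx} with κ = √(2m(U₀ − E))/ℏ = 1.913.
κa = 1.532, sinh(κa) = 2.207.
Matching ψ, ψ′ at both faces gives T = [1 + U₀² sinh²(κa) / (4E(U₀ − E))]⁻¹ = 1/6.215 = 0.161.

T = 0.161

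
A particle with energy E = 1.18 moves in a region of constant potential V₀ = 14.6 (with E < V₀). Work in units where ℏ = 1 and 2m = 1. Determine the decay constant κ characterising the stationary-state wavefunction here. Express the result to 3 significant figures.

Since E < V₀ the TISE in this region is ψ'' = κ²ψ with κ = √(2m(V₀ − E))/ℏ.
κ = √(2 × 0.5 × 13.42) = 3.663.

κ = 3.66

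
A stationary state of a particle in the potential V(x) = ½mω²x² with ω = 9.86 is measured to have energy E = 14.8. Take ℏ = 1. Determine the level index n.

n = 1

E_n = ℏω(n + ½) ⇒ n = E/(ℏω) − ½ = 14.8/9.86 − 0.5 = 1.001 → n = 1.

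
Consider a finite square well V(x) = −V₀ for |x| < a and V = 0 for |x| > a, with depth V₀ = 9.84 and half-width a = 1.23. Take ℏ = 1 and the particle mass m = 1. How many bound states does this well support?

N = 4

The dimensionless depth is z₀ = a√(2mV₀)/ℏ = 1.23 × √(19.68) = 5.457.
The even/odd transcendental equations gain one root per π/2 in z₀, giving N = 1 + ⌊2z₀/π⌋ = 1 + ⌊3.474⌋ = 4.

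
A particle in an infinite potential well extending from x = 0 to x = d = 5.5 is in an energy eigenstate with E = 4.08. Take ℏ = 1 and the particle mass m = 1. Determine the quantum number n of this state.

n = 5

For an infinite well E_n = n²π²ℏ²/(2md²), so n = (d/πℏ)√(2mE).
n = (5.5/π) × √(2 × 1 × 4.08) = 5.001 → n = 5.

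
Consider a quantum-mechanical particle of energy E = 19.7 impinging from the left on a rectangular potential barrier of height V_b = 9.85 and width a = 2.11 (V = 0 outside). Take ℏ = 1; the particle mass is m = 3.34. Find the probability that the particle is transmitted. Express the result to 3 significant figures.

E > V_b: inside the barrier k₂ = √(2m(E − V_b))/ℏ = 8.112, k₂a = 17.12.
Matching at both interfaces gives T⁻¹ = 1 + V_b² sin²(k₂a) / [4E(E − V_b)] = 1.122, hence T = 0.892.

T = 0.892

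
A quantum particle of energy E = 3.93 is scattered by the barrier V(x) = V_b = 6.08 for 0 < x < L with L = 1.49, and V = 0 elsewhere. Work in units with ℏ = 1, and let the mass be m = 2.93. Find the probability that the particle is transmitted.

T = 0.0000932

E < V_b: inside the barrier ψ ∝ e^{±κx} with κ = √(2m(V_b − E))/ℏ = 3.550.
κL = 5.289, sinh(κL) = 99.05.
The exact tunnelling result is T⁻¹ = 1 + V_b² sinh²(κL) / [4E(V_b − E)] = 10730, so T = 0.0000932.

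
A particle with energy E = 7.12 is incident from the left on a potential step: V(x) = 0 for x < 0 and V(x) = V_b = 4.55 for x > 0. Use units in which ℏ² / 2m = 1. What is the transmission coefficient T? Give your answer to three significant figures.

The wavenumbers are k₁ = √(2mE)/ℏ = 2.668 on the left and k₂ = √(2m(E − V_b))/ℏ = 1.603 on the right.
Continuity of ψ and ψ′ at the step yields the reflection amplitude r = (k₁ − k₂)/(k₁ + k₂) = 0.2494; thus R = |r|² = 0.06219, T = 0.9378.

T = 0.938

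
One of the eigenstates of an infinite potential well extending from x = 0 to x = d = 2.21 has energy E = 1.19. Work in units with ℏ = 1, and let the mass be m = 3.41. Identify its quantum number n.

n = 2

From E_n = n²π²ℏ²/(2md²) invert to n = √(2md²E)/(πℏ).
n = (2.21/π) × √(2 × 3.41 × 1.19) = 2.004 → n = 2.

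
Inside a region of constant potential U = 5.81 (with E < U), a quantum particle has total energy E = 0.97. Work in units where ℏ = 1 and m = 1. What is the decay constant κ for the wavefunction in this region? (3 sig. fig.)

κ = 3.11

Since E < U the TISE in this region is ψ'' = κ²ψ with κ = √(2m(U − E))/ℏ.
κ = √(2 × 1 × 4.84) = 3.111.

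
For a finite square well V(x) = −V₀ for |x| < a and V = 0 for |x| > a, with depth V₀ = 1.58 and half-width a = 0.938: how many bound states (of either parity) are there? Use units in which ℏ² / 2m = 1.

N = 1

Define the well-strength parameter z₀ = (a/ℏ)√(2mV₀) = 0.938 × √(2·0.5·1.58) = 1.179.
The even/odd transcendental equations gain one root per π/2 in z₀, giving N = 1 + ⌊2z₀/π⌋ = 1 + ⌊0.7506⌋ = 1.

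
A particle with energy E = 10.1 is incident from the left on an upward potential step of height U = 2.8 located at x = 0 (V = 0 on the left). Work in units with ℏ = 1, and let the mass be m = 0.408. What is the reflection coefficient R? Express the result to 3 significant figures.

R = 0.00656

On each side the TISE gives plane waves with k = √(2m(E − V))/ℏ: k₁ = √(2·0.408·10.1) = 2.871, k₂ = √(2·0.408·7.3) = 2.441.
Continuity of ψ and ψ′ at the step yields the reflection amplitude r = (k₁ − k₂)/(k₁ + k₂) = 0.08099; thus R = |r|² = 0.006559, T = 0.9934.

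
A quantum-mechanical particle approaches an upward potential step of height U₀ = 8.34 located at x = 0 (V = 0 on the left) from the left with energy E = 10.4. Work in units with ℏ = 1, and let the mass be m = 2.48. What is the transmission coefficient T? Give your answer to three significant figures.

On each side the TISE gives plane waves with k = √(2m(E − V))/ℏ: k₁ = √(2·2.48·10.4) = 7.182, k₂ = √(2·2.48·2.06) = 3.196.
Matching ψ and ψ′ at x = 0 gives r = (k₁ − k₂)/(k₁ + k₂), so R = r² = 0.1475 and T = 1 − R = 0.8525.

T = 0.853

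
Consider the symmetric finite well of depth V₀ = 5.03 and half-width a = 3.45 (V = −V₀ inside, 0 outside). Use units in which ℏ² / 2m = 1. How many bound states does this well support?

Define the well-strength parameter z₀ = (a/ℏ)√(2mV₀) = 3.45 × √(2·0.5·5.03) = 7.738.
The even/odd transcendental equations gain one root per π/2 in z₀, giving N = 1 + ⌊2z₀/π⌋ = 1 + ⌊4.926⌋ = 5.

N = 5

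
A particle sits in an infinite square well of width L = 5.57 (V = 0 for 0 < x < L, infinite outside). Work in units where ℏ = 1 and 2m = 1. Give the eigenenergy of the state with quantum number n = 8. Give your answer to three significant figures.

Requiring ψ(0) = ψ(L) = 0 quantises k = nπ/L, hence E_n = ℏ²k²/2m = n²π²ℏ²/(2mL²).
E_8 = 8² × π² / (2 × 0.5 × 5.57²) = 20.36.

E = 20.4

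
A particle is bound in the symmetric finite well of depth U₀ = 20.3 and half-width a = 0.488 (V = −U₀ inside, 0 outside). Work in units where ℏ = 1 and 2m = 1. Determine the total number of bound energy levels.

N = 2

Define the well-strength parameter z₀ = (a/ℏ)√(2mU₀) = 0.488 × √(2·0.5·20.3) = 2.199.
The even/odd transcendental equations gain one root per π/2 in z₀, giving N = 1 + ⌊2z₀/π⌋ = 1 + ⌊1.400⌋ = 2.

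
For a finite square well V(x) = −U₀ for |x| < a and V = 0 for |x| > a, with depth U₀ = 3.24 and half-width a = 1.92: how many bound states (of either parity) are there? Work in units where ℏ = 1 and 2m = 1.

N = 3

The dimensionless depth is z₀ = a√(2mU₀)/ℏ = 1.92 × √(3.240) = 3.456.
A new bound state (alternating even/odd) appears each time z₀ passes a multiple of π/2, so N = ⌊2z₀/π⌋ + 1 = ⌊2.200⌋ + 1 = 3.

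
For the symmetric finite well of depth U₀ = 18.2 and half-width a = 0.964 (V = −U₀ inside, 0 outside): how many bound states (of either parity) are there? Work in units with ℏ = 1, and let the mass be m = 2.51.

N = 6

Define the well-strength parameter z₀ = (a/ℏ)√(2mU₀) = 0.964 × √(2·2.51·18.2) = 9.214.
The even/odd transcendental equations gain one root per π/2 in z₀, giving N = 1 + ⌊2z₀/π⌋ = 1 + ⌊5.866⌋ = 6.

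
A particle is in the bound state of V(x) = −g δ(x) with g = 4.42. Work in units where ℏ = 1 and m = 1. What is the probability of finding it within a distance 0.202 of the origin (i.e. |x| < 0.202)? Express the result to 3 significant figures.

P = 0.832

The normalised bound state is ψ = √κ e^{−κ|x|} with κ = mg/ℏ² = 4.420.
P(|x| < d) = ∫_{−d}^{d} κ e^{−2κ|x|} dx = 1 − e^{−2κd} = 1 − e^{−1.786} = 0.8323.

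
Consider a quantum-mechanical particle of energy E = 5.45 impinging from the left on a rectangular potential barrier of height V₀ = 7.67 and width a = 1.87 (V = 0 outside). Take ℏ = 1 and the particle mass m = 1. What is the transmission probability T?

T = 0.00124

E < V₀: inside the barrier ψ ∝ e^{±κx} with κ = √(2m(V₀ − E))/ℏ = 2.107.
κa = 3.940, sinh(κa) = 25.71.
The exact tunnelling result is T⁻¹ = 1 + V₀² sinh²(κa) / [4E(V₀ − E)] = 804.4, so T = 0.00124.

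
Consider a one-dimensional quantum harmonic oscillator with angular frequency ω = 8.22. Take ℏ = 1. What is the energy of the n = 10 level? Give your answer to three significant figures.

E = 86.3

Using E_n = (n + ½)ℏω: E_10 = 10.5 × 8.22 = 86.31.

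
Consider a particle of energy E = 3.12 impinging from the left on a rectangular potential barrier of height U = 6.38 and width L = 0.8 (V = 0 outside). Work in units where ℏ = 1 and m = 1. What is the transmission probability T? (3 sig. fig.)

T = 0.0650

Since E < U the interior solution is evanescent with decay constant κ = √(2m(U − E))/ℏ = 2.553.
κL = 2.043, sinh(κL) = 3.791.
The exact tunnelling result is T⁻¹ = 1 + U² sinh²(κL) / [4E(U − E)] = 15.38, so T = 0.0650.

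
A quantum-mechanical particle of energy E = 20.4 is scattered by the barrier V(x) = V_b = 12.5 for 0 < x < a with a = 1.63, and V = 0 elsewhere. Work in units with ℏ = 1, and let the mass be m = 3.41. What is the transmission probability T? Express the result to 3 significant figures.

T = 0.928

E > V_b: inside the barrier k₂ = √(2m(E − V_b))/ℏ = 7.340, k₂a = 11.96.
Matching at both interfaces gives T⁻¹ = 1 + V_b² sin²(k₂a) / [4E(E − V_b)] = 1.078, hence T = 0.928.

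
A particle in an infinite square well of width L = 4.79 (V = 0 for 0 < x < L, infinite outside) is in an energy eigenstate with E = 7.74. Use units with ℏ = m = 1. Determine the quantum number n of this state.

n = 6

From E_n = n²π²ℏ²/(2mL²) invert to n = √(2mL²E)/(πℏ).
n = (4.79/π) × √(2 × 1 × 7.74) = 5.999 → n = 6.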